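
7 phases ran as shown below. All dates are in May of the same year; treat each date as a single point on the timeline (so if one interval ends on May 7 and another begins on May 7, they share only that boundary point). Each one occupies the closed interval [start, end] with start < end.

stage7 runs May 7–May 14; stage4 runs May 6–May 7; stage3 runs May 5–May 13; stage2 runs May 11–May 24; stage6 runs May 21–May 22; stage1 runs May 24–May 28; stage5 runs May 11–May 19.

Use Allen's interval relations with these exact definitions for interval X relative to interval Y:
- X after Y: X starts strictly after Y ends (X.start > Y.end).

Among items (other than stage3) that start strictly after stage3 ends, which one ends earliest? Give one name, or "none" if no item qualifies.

Target stage3 = [May 5, May 13].
stage1 [May 24, May 28] → after → candidate.
stage2 [May 11, May 24] → overlapped-by → excluded.
stage4 [May 6, May 7] → during → excluded.
stage5 [May 11, May 19] → overlapped-by → excluded.
stage6 [May 21, May 22] → after → candidate.
stage7 [May 7, May 14] → overlapped-by → excluded.
Among candidates, earliest end is May 22 → stage6.

stage6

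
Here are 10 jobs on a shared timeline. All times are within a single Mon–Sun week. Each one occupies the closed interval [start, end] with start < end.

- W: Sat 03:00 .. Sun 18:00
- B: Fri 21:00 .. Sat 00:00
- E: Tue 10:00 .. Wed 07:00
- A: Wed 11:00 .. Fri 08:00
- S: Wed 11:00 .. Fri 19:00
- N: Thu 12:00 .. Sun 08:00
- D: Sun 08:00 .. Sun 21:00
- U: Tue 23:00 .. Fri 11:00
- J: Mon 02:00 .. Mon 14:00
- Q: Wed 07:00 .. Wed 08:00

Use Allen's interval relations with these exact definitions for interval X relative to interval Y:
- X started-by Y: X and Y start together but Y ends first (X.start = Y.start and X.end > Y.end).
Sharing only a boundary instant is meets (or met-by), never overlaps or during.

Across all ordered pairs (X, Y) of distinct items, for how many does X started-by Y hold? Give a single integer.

1

Checking all 90 ordered pairs for relation 'started-by'; matching pairs in alphabetical order:
(S, A): S started-by A ✓
Count: 1.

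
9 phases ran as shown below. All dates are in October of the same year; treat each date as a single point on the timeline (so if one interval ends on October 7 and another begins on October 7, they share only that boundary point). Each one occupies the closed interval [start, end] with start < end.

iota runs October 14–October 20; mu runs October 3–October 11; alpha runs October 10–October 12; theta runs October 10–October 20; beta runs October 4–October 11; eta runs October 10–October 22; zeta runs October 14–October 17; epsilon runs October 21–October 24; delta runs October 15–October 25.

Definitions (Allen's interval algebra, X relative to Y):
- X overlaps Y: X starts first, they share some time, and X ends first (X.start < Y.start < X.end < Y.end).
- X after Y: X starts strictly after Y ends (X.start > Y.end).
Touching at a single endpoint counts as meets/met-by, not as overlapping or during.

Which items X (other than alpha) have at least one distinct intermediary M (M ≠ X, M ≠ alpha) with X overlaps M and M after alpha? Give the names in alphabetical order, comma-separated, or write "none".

Target alpha = [October 10, October 12].
Intermediaries M with M after alpha: delta, epsilon, iota, zeta.
Via delta — items with X overlaps delta: eta, iota, theta, zeta.
Via epsilon — items with X overlaps epsilon: eta.
Via iota — items with X overlaps iota: none.
Via zeta — items with X overlaps zeta: none.
Union: eta, iota, theta, zeta.

eta, iota, theta, zeta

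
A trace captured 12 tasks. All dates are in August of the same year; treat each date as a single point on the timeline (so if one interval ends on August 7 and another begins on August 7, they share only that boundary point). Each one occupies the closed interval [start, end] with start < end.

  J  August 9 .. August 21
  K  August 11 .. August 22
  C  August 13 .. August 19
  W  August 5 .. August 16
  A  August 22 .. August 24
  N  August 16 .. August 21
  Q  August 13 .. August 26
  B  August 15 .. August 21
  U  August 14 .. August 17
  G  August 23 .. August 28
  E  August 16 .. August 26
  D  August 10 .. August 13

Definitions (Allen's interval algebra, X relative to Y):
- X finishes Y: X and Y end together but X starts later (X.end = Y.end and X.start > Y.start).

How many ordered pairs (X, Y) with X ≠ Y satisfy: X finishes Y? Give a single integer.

4

Checking all 132 ordered pairs for relation 'finishes'; matching pairs in alphabetical order:
(B, J): B finishes J ✓
(E, Q): E finishes Q ✓
(N, B): N finishes B ✓
(N, J): N finishes J ✓
Count: 4.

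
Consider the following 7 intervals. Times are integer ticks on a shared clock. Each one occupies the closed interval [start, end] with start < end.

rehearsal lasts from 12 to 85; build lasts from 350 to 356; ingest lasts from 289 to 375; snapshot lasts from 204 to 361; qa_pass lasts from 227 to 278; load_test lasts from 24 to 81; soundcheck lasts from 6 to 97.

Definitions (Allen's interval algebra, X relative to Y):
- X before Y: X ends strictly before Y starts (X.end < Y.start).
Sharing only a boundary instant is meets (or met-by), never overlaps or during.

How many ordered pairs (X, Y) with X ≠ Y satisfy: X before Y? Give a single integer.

14

Checking all 42 ordered pairs for relation 'before'; matching pairs in alphabetical order:
(load_test, build): load_test before build ✓
(load_test, ingest): load_test before ingest ✓
(load_test, qa_pass): load_test before qa_pass ✓
(load_test, snapshot): load_test before snapshot ✓
(qa_pass, build): qa_pass before build ✓
(qa_pass, ingest): qa_pass before ingest ✓
(rehearsal, build): rehearsal before build ✓
(rehearsal, ingest): rehearsal before ingest ✓
(rehearsal, qa_pass): rehearsal before qa_pass ✓
(rehearsal, snapshot): rehearsal before snapshot ✓
(soundcheck, build): soundcheck before build ✓
(soundcheck, ingest): soundcheck before ingest ✓
(soundcheck, qa_pass): soundcheck before qa_pass ✓
(soundcheck, snapshot): soundcheck before snapshot ✓
Count: 14.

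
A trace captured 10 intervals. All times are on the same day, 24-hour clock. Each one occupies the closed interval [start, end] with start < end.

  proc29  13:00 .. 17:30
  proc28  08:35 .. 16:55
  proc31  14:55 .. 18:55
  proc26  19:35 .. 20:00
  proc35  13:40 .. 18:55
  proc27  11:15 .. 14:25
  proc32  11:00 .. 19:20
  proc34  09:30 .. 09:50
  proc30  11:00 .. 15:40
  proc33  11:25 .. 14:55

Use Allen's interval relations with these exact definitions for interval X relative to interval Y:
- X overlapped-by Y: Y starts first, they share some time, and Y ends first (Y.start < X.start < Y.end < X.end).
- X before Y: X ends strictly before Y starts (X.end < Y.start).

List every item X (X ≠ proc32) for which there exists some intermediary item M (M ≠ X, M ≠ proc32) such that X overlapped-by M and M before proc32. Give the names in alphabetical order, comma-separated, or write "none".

Target proc32 = [11:00, 19:20].
Intermediaries M with M before proc32: proc34.
Via proc34 — items with X overlapped-by proc34: none.
Union: none.

none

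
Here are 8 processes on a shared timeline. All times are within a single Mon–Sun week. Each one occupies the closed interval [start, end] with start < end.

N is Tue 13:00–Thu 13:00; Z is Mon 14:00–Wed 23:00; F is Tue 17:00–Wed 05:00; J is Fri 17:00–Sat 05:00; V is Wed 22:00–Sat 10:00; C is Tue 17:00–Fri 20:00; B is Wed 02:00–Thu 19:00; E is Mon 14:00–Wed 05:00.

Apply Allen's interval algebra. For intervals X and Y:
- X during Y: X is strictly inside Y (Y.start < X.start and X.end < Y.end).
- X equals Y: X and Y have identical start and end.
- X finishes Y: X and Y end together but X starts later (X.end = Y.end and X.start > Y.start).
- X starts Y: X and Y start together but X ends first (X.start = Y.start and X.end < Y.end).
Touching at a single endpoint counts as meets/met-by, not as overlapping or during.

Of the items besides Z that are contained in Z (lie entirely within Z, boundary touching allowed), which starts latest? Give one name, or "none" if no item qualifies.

F

Target Z = [Mon 14:00, Wed 23:00].
B [Wed 02:00, Thu 19:00] → overlapped-by → excluded.
C [Tue 17:00, Fri 20:00] → overlapped-by → excluded.
E [Mon 14:00, Wed 05:00] → starts → candidate.
F [Tue 17:00, Wed 05:00] → during → candidate.
J [Fri 17:00, Sat 05:00] → after → excluded.
N [Tue 13:00, Thu 13:00] → overlapped-by → excluded.
V [Wed 22:00, Sat 10:00] → overlapped-by → excluded.
Among candidates, latest start is Tue 17:00 → F.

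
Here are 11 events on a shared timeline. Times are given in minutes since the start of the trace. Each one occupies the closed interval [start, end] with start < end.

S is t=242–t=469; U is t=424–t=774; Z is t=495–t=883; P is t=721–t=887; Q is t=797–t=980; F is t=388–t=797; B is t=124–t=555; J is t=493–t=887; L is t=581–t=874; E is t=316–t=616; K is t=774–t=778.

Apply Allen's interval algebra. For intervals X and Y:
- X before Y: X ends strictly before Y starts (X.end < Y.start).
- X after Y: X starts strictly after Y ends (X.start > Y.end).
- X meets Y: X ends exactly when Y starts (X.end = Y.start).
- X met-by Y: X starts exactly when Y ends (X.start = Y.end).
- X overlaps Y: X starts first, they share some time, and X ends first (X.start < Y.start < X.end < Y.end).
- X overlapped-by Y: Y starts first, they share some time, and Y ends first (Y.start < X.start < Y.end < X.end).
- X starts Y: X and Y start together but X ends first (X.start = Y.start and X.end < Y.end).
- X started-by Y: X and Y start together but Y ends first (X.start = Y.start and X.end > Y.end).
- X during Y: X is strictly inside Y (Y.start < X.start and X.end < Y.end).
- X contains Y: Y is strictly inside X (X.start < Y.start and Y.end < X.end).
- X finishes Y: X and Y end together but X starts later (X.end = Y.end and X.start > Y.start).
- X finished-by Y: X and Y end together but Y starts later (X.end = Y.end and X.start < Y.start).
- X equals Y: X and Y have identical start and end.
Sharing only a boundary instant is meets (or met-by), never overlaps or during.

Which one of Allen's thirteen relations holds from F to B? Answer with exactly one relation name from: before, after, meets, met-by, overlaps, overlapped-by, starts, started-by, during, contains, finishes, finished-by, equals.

overlapped-by

F = [t=388, t=797]; B = [t=124, t=555].
Compare endpoints: F.start > B.start, F.start < B.end, F.end > B.start, F.end > B.end.
That pattern is 'overlapped-by'.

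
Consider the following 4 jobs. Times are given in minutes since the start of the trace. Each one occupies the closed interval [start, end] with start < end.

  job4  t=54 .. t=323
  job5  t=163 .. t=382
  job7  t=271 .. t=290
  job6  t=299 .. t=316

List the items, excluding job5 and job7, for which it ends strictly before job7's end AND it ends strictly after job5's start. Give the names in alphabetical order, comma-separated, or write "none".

none

Conditions: its end is strictly before job7's end (X.end < t=290) AND its end is strictly after job5's start (X.end > t=163).
job4: end t=323 < t=290? ✗; end t=323 > t=163? ✓ → no.
job6: end t=316 < t=290? ✗; end t=316 > t=163? ✓ → no.
Result: none.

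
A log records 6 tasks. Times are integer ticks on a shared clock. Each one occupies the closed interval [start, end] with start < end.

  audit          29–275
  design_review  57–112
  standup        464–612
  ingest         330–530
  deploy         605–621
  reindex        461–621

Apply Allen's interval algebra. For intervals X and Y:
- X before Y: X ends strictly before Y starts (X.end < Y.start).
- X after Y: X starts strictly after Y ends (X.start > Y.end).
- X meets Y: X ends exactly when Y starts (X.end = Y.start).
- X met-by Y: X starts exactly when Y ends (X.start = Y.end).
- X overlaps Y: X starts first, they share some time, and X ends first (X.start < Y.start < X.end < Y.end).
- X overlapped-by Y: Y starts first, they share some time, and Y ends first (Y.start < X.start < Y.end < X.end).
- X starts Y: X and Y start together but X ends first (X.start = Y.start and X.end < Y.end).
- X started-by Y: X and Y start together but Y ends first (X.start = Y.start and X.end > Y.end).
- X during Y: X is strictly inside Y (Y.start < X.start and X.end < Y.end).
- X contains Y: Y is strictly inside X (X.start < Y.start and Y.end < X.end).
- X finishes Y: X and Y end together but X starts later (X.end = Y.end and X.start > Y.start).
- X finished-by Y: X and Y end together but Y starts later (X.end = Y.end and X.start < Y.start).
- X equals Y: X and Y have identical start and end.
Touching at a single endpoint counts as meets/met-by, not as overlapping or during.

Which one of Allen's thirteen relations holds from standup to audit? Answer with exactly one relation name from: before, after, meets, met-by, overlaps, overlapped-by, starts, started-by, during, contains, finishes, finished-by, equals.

after

standup = [464, 612]; audit = [29, 275].
Compare endpoints: standup.start > audit.start, standup.start > audit.end, standup.end > audit.start, standup.end > audit.end.
That pattern is 'after'.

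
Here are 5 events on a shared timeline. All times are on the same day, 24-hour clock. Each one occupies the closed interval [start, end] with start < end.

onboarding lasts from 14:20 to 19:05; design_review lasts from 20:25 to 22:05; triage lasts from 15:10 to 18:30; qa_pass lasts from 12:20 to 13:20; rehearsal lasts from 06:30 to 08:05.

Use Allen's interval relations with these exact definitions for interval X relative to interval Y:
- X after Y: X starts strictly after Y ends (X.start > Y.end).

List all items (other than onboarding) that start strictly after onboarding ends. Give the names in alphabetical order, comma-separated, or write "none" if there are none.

Target onboarding = [14:20, 19:05].
design_review [20:25, 22:05] → after → yes.
qa_pass [12:20, 13:20] → before → no.
rehearsal [06:30, 08:05] → before → no.
triage [15:10, 18:30] → during → no.
Result: design_review.

design_review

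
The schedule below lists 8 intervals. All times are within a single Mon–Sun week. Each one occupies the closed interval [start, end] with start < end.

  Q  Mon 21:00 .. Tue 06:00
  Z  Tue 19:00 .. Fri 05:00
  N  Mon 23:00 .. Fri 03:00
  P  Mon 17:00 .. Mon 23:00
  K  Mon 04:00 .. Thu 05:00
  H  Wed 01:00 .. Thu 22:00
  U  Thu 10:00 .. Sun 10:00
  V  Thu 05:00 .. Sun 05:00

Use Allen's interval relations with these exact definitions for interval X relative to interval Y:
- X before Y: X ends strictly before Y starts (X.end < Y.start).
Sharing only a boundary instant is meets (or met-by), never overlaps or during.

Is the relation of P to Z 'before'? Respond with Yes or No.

P = [Mon 17:00, Mon 23:00], Z = [Tue 19:00, Fri 05:00].
Actual relation of P to Z: before.
Asked whether 'before' holds → Yes.

Yes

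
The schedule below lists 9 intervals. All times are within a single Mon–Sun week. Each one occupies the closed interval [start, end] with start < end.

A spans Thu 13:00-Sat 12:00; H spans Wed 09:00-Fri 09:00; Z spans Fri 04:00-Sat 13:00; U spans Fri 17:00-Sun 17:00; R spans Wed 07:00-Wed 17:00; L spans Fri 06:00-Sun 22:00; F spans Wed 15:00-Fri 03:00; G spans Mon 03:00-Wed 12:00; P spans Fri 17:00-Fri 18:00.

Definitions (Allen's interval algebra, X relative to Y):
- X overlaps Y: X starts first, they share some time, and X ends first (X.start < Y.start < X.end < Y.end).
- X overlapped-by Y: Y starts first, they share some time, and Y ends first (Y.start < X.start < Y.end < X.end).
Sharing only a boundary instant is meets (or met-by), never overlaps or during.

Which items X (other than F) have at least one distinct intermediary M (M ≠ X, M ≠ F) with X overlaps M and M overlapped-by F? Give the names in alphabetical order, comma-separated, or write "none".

H

Target F = [Wed 15:00, Fri 03:00].
Intermediaries M with M overlapped-by F: A.
Via A — items with X overlaps A: H.
Union: H.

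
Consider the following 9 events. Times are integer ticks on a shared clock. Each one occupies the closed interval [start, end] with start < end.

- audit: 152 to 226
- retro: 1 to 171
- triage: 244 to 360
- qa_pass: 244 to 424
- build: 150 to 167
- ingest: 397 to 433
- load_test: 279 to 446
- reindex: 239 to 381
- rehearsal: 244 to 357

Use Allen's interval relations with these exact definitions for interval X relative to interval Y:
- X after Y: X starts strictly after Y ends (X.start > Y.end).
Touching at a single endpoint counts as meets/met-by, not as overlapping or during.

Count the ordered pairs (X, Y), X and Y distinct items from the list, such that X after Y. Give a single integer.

21

Checking all 72 ordered pairs for relation 'after'; matching pairs in alphabetical order:
(ingest, audit): ingest after audit ✓
(ingest, build): ingest after build ✓
(ingest, rehearsal): ingest after rehearsal ✓
(ingest, reindex): ingest after reindex ✓
(ingest, retro): ingest after retro ✓
(ingest, triage): ingest after triage ✓
(load_test, audit): load_test after audit ✓
(load_test, build): load_test after build ✓
(load_test, retro): load_test after retro ✓
(qa_pass, audit): qa_pass after audit ✓
(qa_pass, build): qa_pass after build ✓
(qa_pass, retro): qa_pass after retro ✓
(rehearsal, audit): rehearsal after audit ✓
(rehearsal, build): rehearsal after build ✓
(rehearsal, retro): rehearsal after retro ✓
(reindex, audit): reindex after audit ✓
(reindex, build): reindex after build ✓
(reindex, retro): reindex after retro ✓
(triage, audit): triage after audit ✓
(triage, build): triage after build ✓
(triage, retro): triage after retro ✓
Count: 21.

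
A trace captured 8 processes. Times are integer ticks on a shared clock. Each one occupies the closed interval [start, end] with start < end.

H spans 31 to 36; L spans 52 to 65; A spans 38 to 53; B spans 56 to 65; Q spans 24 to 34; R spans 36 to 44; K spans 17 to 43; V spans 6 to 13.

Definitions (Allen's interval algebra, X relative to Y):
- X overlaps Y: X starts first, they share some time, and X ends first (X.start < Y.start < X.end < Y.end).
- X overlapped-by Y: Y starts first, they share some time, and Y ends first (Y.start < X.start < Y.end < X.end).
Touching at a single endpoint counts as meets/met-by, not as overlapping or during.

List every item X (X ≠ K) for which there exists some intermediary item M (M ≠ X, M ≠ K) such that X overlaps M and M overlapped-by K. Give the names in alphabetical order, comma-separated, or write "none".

R

Target K = [17, 43].
Intermediaries M with M overlapped-by K: A, R.
Via A — items with X overlaps A: R.
Via R — items with X overlaps R: none.
Union: R.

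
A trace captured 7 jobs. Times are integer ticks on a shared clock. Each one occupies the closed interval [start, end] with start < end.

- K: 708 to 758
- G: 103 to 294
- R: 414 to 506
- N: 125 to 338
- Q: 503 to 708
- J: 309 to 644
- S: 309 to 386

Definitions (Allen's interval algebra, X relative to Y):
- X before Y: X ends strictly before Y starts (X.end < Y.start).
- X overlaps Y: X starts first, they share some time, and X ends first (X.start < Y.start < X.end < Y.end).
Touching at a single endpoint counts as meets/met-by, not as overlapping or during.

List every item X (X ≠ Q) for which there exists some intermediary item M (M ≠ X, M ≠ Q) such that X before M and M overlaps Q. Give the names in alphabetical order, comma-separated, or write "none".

Target Q = [503, 708].
Intermediaries M with M overlaps Q: J, R.
Via J — items with X before J: G.
Via R — items with X before R: G, N, S.
Union: G, N, S.

G, N, S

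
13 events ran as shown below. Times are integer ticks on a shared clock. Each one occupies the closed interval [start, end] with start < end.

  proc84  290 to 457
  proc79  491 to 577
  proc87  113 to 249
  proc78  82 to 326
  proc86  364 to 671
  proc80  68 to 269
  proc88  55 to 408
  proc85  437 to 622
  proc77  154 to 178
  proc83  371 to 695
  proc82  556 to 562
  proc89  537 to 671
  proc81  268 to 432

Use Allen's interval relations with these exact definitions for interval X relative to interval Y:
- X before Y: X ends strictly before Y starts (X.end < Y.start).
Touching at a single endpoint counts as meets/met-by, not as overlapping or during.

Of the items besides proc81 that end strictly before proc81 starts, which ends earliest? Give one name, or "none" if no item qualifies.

proc77

Target proc81 = [268, 432].
proc77 [154, 178] → before → candidate.
proc78 [82, 326] → overlaps → excluded.
proc79 [491, 577] → after → excluded.
proc80 [68, 269] → overlaps → excluded.
proc82 [556, 562] → after → excluded.
proc83 [371, 695] → overlapped-by → excluded.
proc84 [290, 457] → overlapped-by → excluded.
proc85 [437, 622] → after → excluded.
proc86 [364, 671] → overlapped-by → excluded.
proc87 [113, 249] → before → candidate.
proc88 [55, 408] → overlaps → excluded.
proc89 [537, 671] → after → excluded.
Among candidates, earliest end is 178 → proc77.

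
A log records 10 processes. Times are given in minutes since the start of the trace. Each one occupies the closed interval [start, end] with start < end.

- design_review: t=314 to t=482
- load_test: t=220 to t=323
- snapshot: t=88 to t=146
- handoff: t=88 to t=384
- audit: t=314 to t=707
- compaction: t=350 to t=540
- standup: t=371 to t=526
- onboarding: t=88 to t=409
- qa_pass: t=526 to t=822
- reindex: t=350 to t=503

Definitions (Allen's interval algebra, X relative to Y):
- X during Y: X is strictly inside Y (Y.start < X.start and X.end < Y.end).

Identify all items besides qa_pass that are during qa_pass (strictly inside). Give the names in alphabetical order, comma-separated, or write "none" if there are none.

none

Target qa_pass = [t=526, t=822].
audit [t=314, t=707] → overlaps → no.
compaction [t=350, t=540] → overlaps → no.
design_review [t=314, t=482] → before → no.
handoff [t=88, t=384] → before → no.
load_test [t=220, t=323] → before → no.
onboarding [t=88, t=409] → before → no.
reindex [t=350, t=503] → before → no.
snapshot [t=88, t=146] → before → no.
standup [t=371, t=526] → meets → no.
Result: none.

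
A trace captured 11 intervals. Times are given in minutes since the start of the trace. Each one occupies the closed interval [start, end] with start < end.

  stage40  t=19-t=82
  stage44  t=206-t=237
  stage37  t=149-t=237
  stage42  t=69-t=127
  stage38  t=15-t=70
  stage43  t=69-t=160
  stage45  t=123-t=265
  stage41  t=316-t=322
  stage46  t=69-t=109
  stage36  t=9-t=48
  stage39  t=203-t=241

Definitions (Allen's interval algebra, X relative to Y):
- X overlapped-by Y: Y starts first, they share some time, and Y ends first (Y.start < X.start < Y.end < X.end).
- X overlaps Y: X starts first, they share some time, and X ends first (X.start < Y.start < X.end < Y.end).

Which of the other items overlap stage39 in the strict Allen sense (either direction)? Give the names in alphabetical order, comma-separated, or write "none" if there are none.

Target stage39 = [t=203, t=241].
stage36 [t=9, t=48] → before → no.
stage37 [t=149, t=237] → overlaps → yes.
stage38 [t=15, t=70] → before → no.
stage40 [t=19, t=82] → before → no.
stage41 [t=316, t=322] → after → no.
stage42 [t=69, t=127] → before → no.
stage43 [t=69, t=160] → before → no.
stage44 [t=206, t=237] → during → no.
stage45 [t=123, t=265] → contains → no.
stage46 [t=69, t=109] → before → no.
Result: stage37.

stage37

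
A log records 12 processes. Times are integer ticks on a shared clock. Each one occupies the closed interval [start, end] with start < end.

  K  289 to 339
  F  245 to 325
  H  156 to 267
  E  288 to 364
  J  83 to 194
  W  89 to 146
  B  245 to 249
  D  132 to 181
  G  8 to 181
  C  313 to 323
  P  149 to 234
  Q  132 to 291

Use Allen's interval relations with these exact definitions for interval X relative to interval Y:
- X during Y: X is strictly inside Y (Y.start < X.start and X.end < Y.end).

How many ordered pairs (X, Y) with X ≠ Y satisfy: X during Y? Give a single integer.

11

Checking all 132 ordered pairs for relation 'during'; matching pairs in alphabetical order:
(B, H): B during H ✓
(B, Q): B during Q ✓
(C, E): C during E ✓
(C, F): C during F ✓
(C, K): C during K ✓
(D, J): D during J ✓
(H, Q): H during Q ✓
(K, E): K during E ✓
(P, Q): P during Q ✓
(W, G): W during G ✓
(W, J): W during J ✓
Count: 11.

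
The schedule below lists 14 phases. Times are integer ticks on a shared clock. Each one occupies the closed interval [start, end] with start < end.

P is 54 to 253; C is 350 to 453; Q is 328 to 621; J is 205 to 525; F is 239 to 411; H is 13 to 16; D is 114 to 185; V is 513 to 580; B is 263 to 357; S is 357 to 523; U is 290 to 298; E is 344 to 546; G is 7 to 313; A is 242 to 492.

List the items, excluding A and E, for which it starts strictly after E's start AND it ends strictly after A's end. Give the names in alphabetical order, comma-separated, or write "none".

Conditions: its start is strictly after E's start (X.start > 344) AND its end is strictly after A's end (X.end > 492).
B: start 263 > 344? ✗; end 357 > 492? ✗ → no.
C: start 350 > 344? ✓; end 453 > 492? ✗ → no.
D: start 114 > 344? ✗; end 185 > 492? ✗ → no.
F: start 239 > 344? ✗; end 411 > 492? ✗ → no.
G: start 7 > 344? ✗; end 313 > 492? ✗ → no.
H: start 13 > 344? ✗; end 16 > 492? ✗ → no.
J: start 205 > 344? ✗; end 525 > 492? ✓ → no.
P: start 54 > 344? ✗; end 253 > 492? ✗ → no.
Q: start 328 > 344? ✗; end 621 > 492? ✓ → no.
S: start 357 > 344? ✓; end 523 > 492? ✓ → yes.
U: start 290 > 344? ✗; end 298 > 492? ✗ → no.
V: start 513 > 344? ✓; end 580 > 492? ✓ → yes.
Result: S, V.

S, V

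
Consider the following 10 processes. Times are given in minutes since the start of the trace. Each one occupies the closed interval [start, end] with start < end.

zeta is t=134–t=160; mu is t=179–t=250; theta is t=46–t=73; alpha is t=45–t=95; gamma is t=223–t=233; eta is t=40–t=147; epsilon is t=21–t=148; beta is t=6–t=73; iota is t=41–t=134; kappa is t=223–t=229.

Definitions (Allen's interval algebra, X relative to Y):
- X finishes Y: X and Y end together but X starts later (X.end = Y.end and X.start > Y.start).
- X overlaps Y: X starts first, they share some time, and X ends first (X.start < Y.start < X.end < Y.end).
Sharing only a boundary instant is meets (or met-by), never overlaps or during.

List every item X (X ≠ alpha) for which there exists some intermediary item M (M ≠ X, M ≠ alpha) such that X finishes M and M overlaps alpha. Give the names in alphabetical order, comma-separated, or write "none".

Target alpha = [t=45, t=95].
Intermediaries M with M overlaps alpha: beta.
Via beta — items with X finishes beta: theta.
Union: theta.

theta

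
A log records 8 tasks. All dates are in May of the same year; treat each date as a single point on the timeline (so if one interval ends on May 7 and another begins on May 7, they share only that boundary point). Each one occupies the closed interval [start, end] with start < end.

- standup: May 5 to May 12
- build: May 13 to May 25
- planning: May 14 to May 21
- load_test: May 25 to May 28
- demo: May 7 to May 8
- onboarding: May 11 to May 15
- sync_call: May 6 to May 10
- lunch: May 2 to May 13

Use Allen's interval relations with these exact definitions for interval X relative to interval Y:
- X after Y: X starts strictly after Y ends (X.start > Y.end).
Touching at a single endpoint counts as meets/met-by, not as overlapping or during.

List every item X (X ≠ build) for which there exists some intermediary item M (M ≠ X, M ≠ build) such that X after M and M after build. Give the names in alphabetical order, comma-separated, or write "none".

none

Target build = [May 13, May 25].
Intermediaries M with M after build: none.
Union: none.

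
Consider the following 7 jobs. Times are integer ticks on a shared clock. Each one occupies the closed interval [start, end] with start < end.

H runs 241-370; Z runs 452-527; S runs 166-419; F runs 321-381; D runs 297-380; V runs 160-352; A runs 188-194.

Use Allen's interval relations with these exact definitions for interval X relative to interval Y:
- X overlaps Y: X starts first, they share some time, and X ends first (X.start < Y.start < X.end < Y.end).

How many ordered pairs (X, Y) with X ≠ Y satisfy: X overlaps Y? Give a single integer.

Checking all 42 ordered pairs for relation 'overlaps'; matching pairs in alphabetical order:
(D, F): D overlaps F ✓
(H, D): H overlaps D ✓
(H, F): H overlaps F ✓
(V, D): V overlaps D ✓
(V, F): V overlaps F ✓
(V, H): V overlaps H ✓
(V, S): V overlaps S ✓
Count: 7.

7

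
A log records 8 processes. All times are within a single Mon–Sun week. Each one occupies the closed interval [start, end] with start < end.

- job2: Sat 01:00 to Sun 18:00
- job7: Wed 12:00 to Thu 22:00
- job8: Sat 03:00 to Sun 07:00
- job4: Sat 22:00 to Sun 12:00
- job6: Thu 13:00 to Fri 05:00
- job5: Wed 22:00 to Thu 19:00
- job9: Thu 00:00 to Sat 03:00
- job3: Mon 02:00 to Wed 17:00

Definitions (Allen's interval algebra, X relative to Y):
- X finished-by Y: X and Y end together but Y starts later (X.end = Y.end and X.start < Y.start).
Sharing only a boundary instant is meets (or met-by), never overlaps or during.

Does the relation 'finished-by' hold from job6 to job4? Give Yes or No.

No

job6 = [Thu 13:00, Fri 05:00], job4 = [Sat 22:00, Sun 12:00].
Actual relation of job6 to job4: before.
Asked whether 'finished-by' holds → No.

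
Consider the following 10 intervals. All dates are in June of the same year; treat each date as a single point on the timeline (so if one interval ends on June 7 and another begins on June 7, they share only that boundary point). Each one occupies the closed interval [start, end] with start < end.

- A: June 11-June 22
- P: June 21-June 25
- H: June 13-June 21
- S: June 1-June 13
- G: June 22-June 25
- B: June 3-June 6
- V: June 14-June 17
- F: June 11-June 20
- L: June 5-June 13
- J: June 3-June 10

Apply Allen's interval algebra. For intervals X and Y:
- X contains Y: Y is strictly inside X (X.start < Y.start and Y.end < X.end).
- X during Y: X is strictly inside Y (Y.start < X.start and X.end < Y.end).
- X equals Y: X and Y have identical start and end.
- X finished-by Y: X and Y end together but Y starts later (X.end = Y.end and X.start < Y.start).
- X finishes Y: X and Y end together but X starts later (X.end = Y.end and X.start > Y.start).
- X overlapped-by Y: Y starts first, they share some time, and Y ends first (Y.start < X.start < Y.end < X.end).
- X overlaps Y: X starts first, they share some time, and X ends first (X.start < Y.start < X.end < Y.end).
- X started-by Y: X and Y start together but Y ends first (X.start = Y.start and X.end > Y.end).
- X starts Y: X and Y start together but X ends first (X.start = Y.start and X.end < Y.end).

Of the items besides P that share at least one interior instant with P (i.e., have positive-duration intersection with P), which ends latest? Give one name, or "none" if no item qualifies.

Target P = [June 21, June 25].
A [June 11, June 22] → overlaps → candidate.
B [June 3, June 6] → before → excluded.
F [June 11, June 20] → before → excluded.
G [June 22, June 25] → finishes → candidate.
H [June 13, June 21] → meets → excluded.
J [June 3, June 10] → before → excluded.
L [June 5, June 13] → before → excluded.
S [June 1, June 13] → before → excluded.
V [June 14, June 17] → before → excluded.
Among candidates, latest end is June 25 → G.

G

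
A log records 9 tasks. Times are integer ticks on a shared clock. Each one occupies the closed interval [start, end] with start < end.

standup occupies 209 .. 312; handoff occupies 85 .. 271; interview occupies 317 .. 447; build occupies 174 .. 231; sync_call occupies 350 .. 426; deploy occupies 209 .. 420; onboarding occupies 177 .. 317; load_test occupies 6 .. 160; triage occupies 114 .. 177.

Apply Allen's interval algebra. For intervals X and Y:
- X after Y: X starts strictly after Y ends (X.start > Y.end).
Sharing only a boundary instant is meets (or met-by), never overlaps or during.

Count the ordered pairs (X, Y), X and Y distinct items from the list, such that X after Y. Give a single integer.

Checking all 72 ordered pairs for relation 'after'; matching pairs in alphabetical order:
(build, load_test): build after load_test ✓
(deploy, load_test): deploy after load_test ✓
(deploy, triage): deploy after triage ✓
(interview, build): interview after build ✓
(interview, handoff): interview after handoff ✓
(interview, load_test): interview after load_test ✓
(interview, standup): interview after standup ✓
(interview, triage): interview after triage ✓
(onboarding, load_test): onboarding after load_test ✓
(standup, load_test): standup after load_test ✓
(standup, triage): standup after triage ✓
(sync_call, build): sync_call after build ✓
(sync_call, handoff): sync_call after handoff ✓
(sync_call, load_test): sync_call after load_test ✓
(sync_call, onboarding): sync_call after onboarding ✓
(sync_call, standup): sync_call after standup ✓
(sync_call, triage): sync_call after triage ✓
Count: 17.

17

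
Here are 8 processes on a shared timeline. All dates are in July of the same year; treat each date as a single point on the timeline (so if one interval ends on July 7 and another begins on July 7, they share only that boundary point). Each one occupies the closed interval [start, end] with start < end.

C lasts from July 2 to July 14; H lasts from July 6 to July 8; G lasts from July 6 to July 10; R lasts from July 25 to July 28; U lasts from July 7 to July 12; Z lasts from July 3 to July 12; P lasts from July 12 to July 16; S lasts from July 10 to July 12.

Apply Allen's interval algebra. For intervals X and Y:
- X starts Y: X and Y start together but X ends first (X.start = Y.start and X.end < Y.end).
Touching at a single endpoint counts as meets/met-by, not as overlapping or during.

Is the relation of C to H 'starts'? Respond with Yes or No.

C = [July 2, July 14], H = [July 6, July 8].
Actual relation of C to H: contains.
Asked whether 'starts' holds → No.

No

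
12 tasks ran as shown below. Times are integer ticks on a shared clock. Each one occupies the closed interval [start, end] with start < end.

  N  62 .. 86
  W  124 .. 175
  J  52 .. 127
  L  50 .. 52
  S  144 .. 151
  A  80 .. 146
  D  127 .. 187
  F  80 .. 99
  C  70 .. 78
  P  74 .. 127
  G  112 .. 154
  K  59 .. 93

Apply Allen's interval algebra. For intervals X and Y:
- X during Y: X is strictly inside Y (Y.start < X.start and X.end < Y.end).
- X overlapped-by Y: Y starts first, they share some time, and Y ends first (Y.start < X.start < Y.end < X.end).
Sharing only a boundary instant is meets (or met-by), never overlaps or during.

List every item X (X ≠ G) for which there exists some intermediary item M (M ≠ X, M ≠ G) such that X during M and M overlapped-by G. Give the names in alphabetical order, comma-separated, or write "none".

S

Target G = [112, 154].
Intermediaries M with M overlapped-by G: D, W.
Via D — items with X during D: S.
Via W — items with X during W: S.
Union: S.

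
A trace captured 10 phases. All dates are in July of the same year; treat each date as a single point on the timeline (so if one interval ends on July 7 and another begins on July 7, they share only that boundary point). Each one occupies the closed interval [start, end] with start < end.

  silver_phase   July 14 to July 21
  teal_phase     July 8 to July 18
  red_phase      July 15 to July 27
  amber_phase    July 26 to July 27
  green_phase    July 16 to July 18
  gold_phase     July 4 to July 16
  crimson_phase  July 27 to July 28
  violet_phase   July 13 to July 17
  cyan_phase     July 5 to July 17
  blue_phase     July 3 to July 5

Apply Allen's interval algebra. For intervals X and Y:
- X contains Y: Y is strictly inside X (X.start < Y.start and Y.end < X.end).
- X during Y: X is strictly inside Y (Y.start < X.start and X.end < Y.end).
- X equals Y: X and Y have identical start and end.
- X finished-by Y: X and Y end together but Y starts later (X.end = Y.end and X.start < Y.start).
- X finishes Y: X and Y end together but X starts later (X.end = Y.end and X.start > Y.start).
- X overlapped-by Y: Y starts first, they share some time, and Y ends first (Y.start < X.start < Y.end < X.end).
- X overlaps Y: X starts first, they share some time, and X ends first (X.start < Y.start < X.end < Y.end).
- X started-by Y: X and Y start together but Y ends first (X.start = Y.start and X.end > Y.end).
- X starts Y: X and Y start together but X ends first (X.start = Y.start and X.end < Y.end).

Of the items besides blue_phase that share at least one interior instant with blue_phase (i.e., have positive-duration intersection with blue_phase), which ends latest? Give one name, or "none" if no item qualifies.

Target blue_phase = [July 3, July 5].
amber_phase [July 26, July 27] → after → excluded.
crimson_phase [July 27, July 28] → after → excluded.
cyan_phase [July 5, July 17] → met-by → excluded.
gold_phase [July 4, July 16] → overlapped-by → candidate.
green_phase [July 16, July 18] → after → excluded.
red_phase [July 15, July 27] → after → excluded.
silver_phase [July 14, July 21] → after → excluded.
teal_phase [July 8, July 18] → after → excluded.
violet_phase [July 13, July 17] → after → excluded.
Among candidates, latest end is July 16 → gold_phase.

gold_phase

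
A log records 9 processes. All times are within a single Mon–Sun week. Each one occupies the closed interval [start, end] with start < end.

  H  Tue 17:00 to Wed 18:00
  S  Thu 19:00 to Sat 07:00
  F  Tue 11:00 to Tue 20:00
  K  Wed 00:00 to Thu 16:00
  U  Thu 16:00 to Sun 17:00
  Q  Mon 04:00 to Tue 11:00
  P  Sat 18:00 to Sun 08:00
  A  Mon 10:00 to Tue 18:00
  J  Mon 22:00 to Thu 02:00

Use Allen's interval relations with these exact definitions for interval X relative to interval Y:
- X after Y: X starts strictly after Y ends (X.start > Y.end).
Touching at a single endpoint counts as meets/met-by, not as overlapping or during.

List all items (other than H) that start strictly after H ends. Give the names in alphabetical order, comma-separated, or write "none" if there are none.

P, S, U

Target H = [Tue 17:00, Wed 18:00].
A [Mon 10:00, Tue 18:00] → overlaps → no.
F [Tue 11:00, Tue 20:00] → overlaps → no.
J [Mon 22:00, Thu 02:00] → contains → no.
K [Wed 00:00, Thu 16:00] → overlapped-by → no.
P [Sat 18:00, Sun 08:00] → after → yes.
Q [Mon 04:00, Tue 11:00] → before → no.
S [Thu 19:00, Sat 07:00] → after → yes.
U [Thu 16:00, Sun 17:00] → after → yes.
Result: P, S, U.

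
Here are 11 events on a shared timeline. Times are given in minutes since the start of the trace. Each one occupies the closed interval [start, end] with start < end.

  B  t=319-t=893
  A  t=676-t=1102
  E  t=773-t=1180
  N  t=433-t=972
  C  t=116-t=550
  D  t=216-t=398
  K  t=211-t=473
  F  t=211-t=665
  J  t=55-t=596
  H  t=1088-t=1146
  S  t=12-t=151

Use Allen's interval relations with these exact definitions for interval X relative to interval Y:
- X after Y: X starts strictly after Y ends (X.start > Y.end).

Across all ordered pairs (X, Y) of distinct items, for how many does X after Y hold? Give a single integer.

Checking all 110 ordered pairs for relation 'after'; matching pairs in alphabetical order:
(A, C): A after C ✓
(A, D): A after D ✓
(A, F): A after F ✓
(A, J): A after J ✓
(A, K): A after K ✓
(A, S): A after S ✓
(B, S): B after S ✓
(D, S): D after S ✓
(E, C): E after C ✓
(E, D): E after D ✓
(E, F): E after F ✓
(E, J): E after J ✓
(E, K): E after K ✓
(E, S): E after S ✓
(F, S): F after S ✓
(H, B): H after B ✓
(H, C): H after C ✓
(H, D): H after D ✓
(H, F): H after F ✓
(H, J): H after J ✓
(H, K): H after K ✓
(H, N): H after N ✓
(H, S): H after S ✓
(K, S): K after S ✓
... plus 2 further pairs not listed.
Count: 26.

26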